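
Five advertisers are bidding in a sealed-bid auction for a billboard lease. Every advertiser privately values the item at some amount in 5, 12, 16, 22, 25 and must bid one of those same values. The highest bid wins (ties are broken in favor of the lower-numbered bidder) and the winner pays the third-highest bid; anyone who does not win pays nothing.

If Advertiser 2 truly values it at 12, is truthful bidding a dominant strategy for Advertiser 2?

No

Consider the case where Advertiser 1 bids 5, Advertiser 3 bids 5, Advertiser 4 bids 5 and Advertiser 5 bids 16.
Truthful bid 12: loses, pays 0, utility 0.
Bid 16 instead: wins, pays 5, utility 12 - 5 = 7.
Since 7 > 0, bidding 16 is strictly better here, so truthful bidding is not dominant.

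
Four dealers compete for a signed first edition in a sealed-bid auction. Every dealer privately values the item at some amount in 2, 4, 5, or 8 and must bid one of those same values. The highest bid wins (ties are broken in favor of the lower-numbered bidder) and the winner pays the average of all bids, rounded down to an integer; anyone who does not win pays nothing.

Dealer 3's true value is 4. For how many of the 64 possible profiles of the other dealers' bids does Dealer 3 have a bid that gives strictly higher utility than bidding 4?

Others bid (2, 2, 5): truth gives 0; bid 5 gives 1 > 0. Violating.
Others bid (2, 4, 2): truth gives 0; bid 5 gives 1 > 0. Violating.
Others bid (2, 4, 4): truth gives 0; bid 5 gives 1 > 0. Violating.
Others bid (4, 2, 2): truth gives 0; bid 5 gives 1 > 0. Violating.
Others bid (2, 2, 2): truth gives 2; no alternative beats it.
Others bid (2, 2, 4): truth gives 1; no alternative beats it.
(Checking all 64 profiles: 6 have a profitable deviation, 58 do not.)

6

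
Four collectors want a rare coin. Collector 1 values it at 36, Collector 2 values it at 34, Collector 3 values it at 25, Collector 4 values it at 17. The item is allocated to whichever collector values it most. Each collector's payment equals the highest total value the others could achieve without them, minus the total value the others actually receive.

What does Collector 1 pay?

34

Collector 1 has the highest value and receives the item.
Without Collector 1, the item would go to the next-highest value, 34, so the others could achieve 34.
With Collector 1 present and winning, the others receive nothing, so their total is 0.
Payment = 34 - 0 = 34.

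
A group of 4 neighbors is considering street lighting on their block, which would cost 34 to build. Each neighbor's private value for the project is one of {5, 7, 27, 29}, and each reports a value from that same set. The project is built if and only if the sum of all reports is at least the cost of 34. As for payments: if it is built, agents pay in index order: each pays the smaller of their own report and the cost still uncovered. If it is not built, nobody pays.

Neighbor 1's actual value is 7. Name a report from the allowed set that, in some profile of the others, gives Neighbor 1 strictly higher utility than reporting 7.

5

Suppose Neighbor 2 reports 5, Neighbor 3 reports 5 and Neighbor 4 reports 27.
Report 7: project built, pays 7, utility 7 - 7 = 0.
Report 5: project built, pays 5, utility 7 - 5 = 2.
So reporting 5 beats truth here (2 > 0).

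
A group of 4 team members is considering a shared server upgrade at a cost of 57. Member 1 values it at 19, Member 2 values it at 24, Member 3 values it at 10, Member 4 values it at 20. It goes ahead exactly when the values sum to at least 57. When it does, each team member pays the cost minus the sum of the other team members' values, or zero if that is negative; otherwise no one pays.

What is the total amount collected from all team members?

15

Total value 73 ≥ cost 57, so it is built.
Member 1: others sum to 54; max(0, 57 - 54) = 3.
Member 2: others sum to 49; max(0, 57 - 49) = 8.
Member 3: others sum to 63; max(0, 57 - 63) = 0.
Member 4: others sum to 53; max(0, 57 - 53) = 4.
Total collected = 3 + 8 + 0 + 4 = 15.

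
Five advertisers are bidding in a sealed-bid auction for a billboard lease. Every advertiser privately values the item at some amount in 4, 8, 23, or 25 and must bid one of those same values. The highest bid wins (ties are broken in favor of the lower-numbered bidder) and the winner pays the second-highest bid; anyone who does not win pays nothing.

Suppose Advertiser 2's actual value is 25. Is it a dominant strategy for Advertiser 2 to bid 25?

Yes

Check each profile of the others' bids and compare truth against every alternative bid.
Others bid (23, 4, 4, 4): truth gives 2, best alternative gives 0.
Others bid (23, 4, 4, 8): truth gives 2, best alternative gives 0.
Others bid (23, 4, 4, 23): truth gives 2, best alternative gives 0.
Others bid (23, 4, 8, 4): truth gives 2, best alternative gives 0.
Others bid (23, 4, 8, 8): truth gives 2, best alternative gives 0.
Others bid (23, 4, 8, 23): truth gives 2, best alternative gives 0.
(Remaining 250 profiles checked similarly; truth is weakly best in each.)
In every case the truthful bid is at least as good as any alternative, so it is a dominant strategy.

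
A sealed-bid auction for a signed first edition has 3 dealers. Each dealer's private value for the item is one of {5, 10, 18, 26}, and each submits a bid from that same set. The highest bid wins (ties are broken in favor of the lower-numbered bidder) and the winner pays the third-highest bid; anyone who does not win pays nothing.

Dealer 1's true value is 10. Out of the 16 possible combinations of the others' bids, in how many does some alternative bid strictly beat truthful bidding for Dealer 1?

4

Others bid (5, 18): truth gives 0; bid 18 gives 5 > 0. Violating.
Others bid (5, 26): truth gives 0; bid 26 gives 5 > 0. Violating.
Others bid (18, 5): truth gives 0; bid 18 gives 5 > 0. Violating.
Others bid (26, 5): truth gives 0; bid 26 gives 5 > 0. Violating.
Others bid (5, 5): truth gives 5; no alternative beats it.
Others bid (5, 10): truth gives 5; no alternative beats it.
(Checking all 16 profiles: 4 have a profitable deviation, 12 do not.)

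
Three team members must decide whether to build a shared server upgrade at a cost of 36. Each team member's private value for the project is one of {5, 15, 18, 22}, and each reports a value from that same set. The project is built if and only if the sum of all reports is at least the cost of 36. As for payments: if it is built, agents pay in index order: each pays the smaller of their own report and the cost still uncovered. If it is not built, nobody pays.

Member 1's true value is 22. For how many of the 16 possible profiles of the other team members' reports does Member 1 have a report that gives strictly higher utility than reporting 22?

15

Others report (5, 15): truth gives 0; report 18 gives 4 > 0. Violating.
Others report (5, 18): truth gives 0; report 15 gives 7 > 0. Violating.
Others report (5, 22): truth gives 0; report 15 gives 7 > 0. Violating.
Others report (15, 5): truth gives 0; report 18 gives 4 > 0. Violating.
Others report (5, 5): truth gives 0; no alternative beats it.
(Checking all 16 profiles: 15 have a profitable deviation, 1 does not.)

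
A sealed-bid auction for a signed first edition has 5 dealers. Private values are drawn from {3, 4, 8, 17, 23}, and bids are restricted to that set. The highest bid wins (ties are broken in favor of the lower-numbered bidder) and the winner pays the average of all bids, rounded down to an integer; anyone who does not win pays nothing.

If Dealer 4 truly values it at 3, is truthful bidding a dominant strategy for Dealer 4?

Check each profile of the others' bids and compare truth against every alternative bid.
Others bid (3, 3, 3, 3): truth gives 0, best alternative gives 0.
Others bid (3, 3, 3, 4): truth gives 0, best alternative gives 0.
Others bid (3, 3, 3, 8): truth gives 0, best alternative gives 0.
Others bid (3, 3, 3, 17): truth gives 0, best alternative gives 0.
Others bid (3, 3, 3, 23): truth gives 0, best alternative gives 0.
Others bid (3, 3, 4, 3): truth gives 0, best alternative gives 0.
(Remaining 619 profiles checked similarly; truth is weakly best in each.)
In every case the truthful bid is at least as good as any alternative, so it is a dominant strategy.

Yes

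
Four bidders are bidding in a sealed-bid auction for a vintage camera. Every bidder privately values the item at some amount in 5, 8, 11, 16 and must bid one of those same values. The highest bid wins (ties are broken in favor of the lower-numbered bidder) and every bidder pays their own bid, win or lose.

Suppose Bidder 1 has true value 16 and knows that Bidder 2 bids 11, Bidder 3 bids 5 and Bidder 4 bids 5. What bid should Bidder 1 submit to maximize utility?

11

Bid 5: loses but pays 5, utility -5.
Bid 8: loses but pays 8, utility -8.
Bid 11: wins, pays 11, utility 16 - 11 = 5.
Bid 16: wins, pays 16, utility 16 - 16 = 0.
The best choice is 11 with utility 5.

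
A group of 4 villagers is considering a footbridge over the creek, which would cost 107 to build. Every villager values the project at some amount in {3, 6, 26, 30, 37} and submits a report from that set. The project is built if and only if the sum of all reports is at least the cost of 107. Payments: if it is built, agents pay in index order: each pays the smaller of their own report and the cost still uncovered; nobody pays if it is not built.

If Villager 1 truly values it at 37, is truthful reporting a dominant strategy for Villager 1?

No

Consider the case where Villager 2 reports 3, Villager 3 reports 37 and Villager 4 reports 37.
Truthful report 37: project built, pays 37, utility 37 - 37 = 0.
Report 30 instead: project built, pays 30, utility 37 - 30 = 7.
Since 7 > 0, reporting 30 is strictly better here, so truthful reporting is not dominant.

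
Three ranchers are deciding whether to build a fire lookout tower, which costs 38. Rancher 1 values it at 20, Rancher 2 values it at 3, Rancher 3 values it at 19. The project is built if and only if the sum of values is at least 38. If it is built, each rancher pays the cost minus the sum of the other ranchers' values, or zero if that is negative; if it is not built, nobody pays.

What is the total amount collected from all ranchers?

Total value 42 ≥ cost 38, so it is built.
Rancher 1: others sum to 22; max(0, 38 - 22) = 16.
Rancher 2: others sum to 39; max(0, 38 - 39) = 0.
Rancher 3: others sum to 23; max(0, 38 - 23) = 15.
Total collected = 16 + 0 + 15 = 31.

31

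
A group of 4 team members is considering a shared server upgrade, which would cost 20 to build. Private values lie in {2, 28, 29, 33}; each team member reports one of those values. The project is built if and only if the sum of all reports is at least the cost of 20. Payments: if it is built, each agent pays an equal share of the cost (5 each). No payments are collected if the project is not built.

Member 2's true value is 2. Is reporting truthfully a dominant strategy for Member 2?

Check each profile of the others' reports and compare truth against every alternative report.
Others report (2, 2, 2): truth gives 0, best alternative gives -3.
Others report (2, 2, 28): truth gives -3, best alternative gives -3.
Others report (2, 2, 29): truth gives -3, best alternative gives -3.
Others report (2, 2, 33): truth gives -3, best alternative gives -3.
Others report (2, 28, 2): truth gives -3, best alternative gives -3.
Others report (2, 28, 28): truth gives -3, best alternative gives -3.
(Remaining 58 profiles checked similarly; truth is weakly best in each.)
In every case the truthful report is at least as good as any alternative, so it is a dominant strategy.

Yes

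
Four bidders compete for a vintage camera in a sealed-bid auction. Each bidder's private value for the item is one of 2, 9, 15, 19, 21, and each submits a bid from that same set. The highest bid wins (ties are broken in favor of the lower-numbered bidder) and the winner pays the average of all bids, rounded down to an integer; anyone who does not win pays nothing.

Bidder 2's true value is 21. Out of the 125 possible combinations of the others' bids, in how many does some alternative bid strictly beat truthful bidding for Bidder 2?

Others bid (2, 2, 2): truth gives 15; bid 9 gives 18 > 15. Violating.
Others bid (2, 2, 9): truth gives 13; bid 9 gives 16 > 13. Violating.
Others bid (2, 2, 15): truth gives 11; bid 15 gives 13 > 11. Violating.
Others bid (2, 2, 19): truth gives 10; bid 19 gives 11 > 10. Violating.
Others bid (2, 2, 21): truth gives 10; no alternative beats it.
Others bid (2, 9, 19): truth gives 9; no alternative beats it.
(Checking all 125 profiles: 35 have a profitable deviation, 90 do not.)

35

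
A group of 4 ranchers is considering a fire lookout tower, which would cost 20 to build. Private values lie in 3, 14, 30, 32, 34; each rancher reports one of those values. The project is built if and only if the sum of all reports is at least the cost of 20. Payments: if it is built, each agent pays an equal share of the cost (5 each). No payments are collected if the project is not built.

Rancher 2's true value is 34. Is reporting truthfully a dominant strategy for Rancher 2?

Check each profile of the others' reports and compare truth against every alternative report.
Others report (3, 3, 3): truth gives 29, best alternative gives 29.
Others report (3, 3, 14): truth gives 29, best alternative gives 29.
Others report (3, 3, 30): truth gives 29, best alternative gives 29.
Others report (3, 3, 32): truth gives 29, best alternative gives 29.
Others report (3, 3, 34): truth gives 29, best alternative gives 29.
Others report (3, 14, 3): truth gives 29, best alternative gives 29.
(Remaining 119 profiles checked similarly; truth is weakly best in each.)
In every case the truthful report is at least as good as any alternative, so it is a dominant strategy.

Yes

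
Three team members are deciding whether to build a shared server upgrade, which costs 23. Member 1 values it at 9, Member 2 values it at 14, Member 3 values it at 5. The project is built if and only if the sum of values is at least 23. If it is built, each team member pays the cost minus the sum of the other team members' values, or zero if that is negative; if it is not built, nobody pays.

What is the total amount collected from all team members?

Total value 28 ≥ cost 23, so it is built.
Member 1: others sum to 19; max(0, 23 - 19) = 4.
Member 2: others sum to 14; max(0, 23 - 14) = 9.
Member 3: others sum to 23; max(0, 23 - 23) = 0.
Total collected = 4 + 9 + 0 = 13.

13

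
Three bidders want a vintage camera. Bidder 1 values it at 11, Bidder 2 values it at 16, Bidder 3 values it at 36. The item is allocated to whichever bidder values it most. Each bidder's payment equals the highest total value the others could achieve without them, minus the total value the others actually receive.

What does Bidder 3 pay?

Bidder 3 has the highest value and receives the item.
Without Bidder 3, the item would go to the next-highest value, 16, so the others could achieve 16.
With Bidder 3 present and winning, the others receive nothing, so their total is 0.
Payment = 16 - 0 = 16.

16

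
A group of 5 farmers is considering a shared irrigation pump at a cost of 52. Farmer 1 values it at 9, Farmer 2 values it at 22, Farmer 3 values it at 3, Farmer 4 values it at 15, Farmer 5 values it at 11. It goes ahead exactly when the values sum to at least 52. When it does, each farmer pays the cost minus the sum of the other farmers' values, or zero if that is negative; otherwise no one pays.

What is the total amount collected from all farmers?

Total value 60 ≥ cost 52, so it is built.
Farmer 1: others sum to 51; max(0, 52 - 51) = 1.
Farmer 2: others sum to 38; max(0, 52 - 38) = 14.
Farmer 3: others sum to 57; max(0, 52 - 57) = 0.
Farmer 4: others sum to 45; max(0, 52 - 45) = 7.
Farmer 5: others sum to 49; max(0, 52 - 49) = 3.
Total collected = 1 + 14 + 0 + 7 + 3 = 25.

25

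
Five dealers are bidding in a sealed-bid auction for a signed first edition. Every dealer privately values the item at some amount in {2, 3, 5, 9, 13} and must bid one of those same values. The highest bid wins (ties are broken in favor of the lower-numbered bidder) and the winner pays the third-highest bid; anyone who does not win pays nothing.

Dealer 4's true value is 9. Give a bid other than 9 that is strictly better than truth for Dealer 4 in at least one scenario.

Suppose Dealer 1 bids 2, Dealer 2 bids 2, Dealer 3 bids 2 and Dealer 5 bids 13.
Bid 9: loses, pays 0, utility 0.
Bid 13: wins, pays 2, utility 9 - 2 = 7.
So bidding 13 beats truth here (7 > 0).

13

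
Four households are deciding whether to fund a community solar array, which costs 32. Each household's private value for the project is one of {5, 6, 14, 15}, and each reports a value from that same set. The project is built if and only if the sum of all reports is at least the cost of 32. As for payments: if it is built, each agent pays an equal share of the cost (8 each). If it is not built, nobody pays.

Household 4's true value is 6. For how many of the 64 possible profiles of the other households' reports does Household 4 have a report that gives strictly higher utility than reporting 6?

9

Others report (5, 6, 15): truth gives -2; report 5 gives 0 > -2. Violating.
Others report (5, 15, 6): truth gives -2; report 5 gives 0 > -2. Violating.
Others report (6, 5, 15): truth gives -2; report 5 gives 0 > -2. Violating.
Others report (6, 6, 14): truth gives -2; report 5 gives 0 > -2. Violating.
Others report (5, 5, 5): truth gives 0; no alternative beats it.
Others report (5, 5, 6): truth gives 0; no alternative beats it.
(Checking all 64 profiles: 9 have a profitable deviation, 55 do not.)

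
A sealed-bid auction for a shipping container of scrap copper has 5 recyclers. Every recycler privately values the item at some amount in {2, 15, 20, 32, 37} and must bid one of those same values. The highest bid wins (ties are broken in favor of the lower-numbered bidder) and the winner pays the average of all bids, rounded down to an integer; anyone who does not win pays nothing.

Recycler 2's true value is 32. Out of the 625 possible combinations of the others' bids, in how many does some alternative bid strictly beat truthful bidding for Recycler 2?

Others bid (2, 2, 2, 2): truth gives 24; bid 15 gives 28 > 24. Violating.
Others bid (2, 2, 2, 15): truth gives 22; bid 15 gives 25 > 22. Violating.
Others bid (2, 2, 2, 20): truth gives 21; bid 20 gives 23 > 21. Violating.
Others bid (2, 2, 2, 37): truth gives 0; bid 37 gives 16 > 0. Violating.
Others bid (2, 2, 2, 32): truth gives 18; no alternative beats it.
Others bid (2, 2, 15, 32): truth gives 16; no alternative beats it.
(Checking all 625 profiles: 346 have a profitable deviation, 279 do not.)

346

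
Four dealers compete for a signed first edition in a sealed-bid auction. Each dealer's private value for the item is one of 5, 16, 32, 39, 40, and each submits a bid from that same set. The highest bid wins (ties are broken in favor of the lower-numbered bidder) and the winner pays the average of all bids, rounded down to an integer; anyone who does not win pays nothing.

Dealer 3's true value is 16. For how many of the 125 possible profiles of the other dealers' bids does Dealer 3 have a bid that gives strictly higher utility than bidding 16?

2

Others bid (5, 16, 5): truth gives 0; bid 32 gives 2 > 0. Violating.
Others bid (16, 5, 5): truth gives 0; bid 32 gives 2 > 0. Violating.
Others bid (5, 5, 5): truth gives 9; no alternative beats it.
Others bid (5, 5, 16): truth gives 6; no alternative beats it.
(Checking all 125 profiles: 2 have a profitable deviation, 123 do not.)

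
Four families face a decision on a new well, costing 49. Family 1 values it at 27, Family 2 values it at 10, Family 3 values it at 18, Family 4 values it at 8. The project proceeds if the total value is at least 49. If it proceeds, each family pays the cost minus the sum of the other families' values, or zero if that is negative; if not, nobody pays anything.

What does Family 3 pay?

Total value 63 ≥ cost 49, so the project is built.
The other families' values sum to 45.
Cost minus that sum is 49 - 45 = 4.

4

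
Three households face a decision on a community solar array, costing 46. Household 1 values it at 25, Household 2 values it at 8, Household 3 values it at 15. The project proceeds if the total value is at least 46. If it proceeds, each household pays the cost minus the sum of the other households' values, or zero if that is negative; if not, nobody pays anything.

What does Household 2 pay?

Total value 48 ≥ cost 46, so the project is built.
The other households' values sum to 40.
Cost minus that sum is 46 - 40 = 6.

6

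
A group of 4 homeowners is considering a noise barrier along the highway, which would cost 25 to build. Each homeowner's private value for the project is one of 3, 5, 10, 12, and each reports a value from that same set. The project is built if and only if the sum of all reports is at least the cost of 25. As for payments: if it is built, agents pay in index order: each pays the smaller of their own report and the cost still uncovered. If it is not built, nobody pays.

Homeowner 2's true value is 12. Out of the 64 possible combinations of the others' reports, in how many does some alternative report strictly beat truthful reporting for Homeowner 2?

Others report (3, 3, 10): truth gives 0; report 10 gives 2 > 0. Violating.
Others report (3, 3, 12): truth gives 0; report 10 gives 2 > 0. Violating.
Others report (3, 5, 10): truth gives 0; report 10 gives 2 > 0. Violating.
Others report (3, 5, 12): truth gives 0; report 5 gives 7 > 0. Violating.
Others report (3, 3, 3): truth gives 0; no alternative beats it.
Others report (3, 3, 5): truth gives 0; no alternative beats it.
(Checking all 64 profiles: 57 have a profitable deviation, 7 do not.)

57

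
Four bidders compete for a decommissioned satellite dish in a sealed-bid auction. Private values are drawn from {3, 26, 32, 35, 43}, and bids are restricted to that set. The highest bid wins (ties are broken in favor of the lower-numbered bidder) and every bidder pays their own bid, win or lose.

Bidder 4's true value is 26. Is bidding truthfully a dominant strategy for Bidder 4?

Consider the case where Bidder 1 bids 3, Bidder 2 bids 3 and Bidder 3 bids 26.
Truthful bid 26: loses but pays 26, utility -26.
Bid 3 instead: loses but pays 3, utility -3.
Since -3 > -26, bidding 3 is strictly better here, so truthful bidding is not dominant.

No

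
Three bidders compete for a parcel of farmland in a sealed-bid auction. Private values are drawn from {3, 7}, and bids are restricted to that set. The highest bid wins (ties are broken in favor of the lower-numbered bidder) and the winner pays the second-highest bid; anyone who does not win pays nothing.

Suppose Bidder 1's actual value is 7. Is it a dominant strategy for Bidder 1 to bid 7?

Check each profile of the others' bids and compare truth against every alternative bid.
Others bid (3, 3): truth gives 4, best alternative gives 4.
Others bid (3, 7): truth gives 0, best alternative gives 0.
Others bid (7, 3): truth gives 0, best alternative gives 0.
Others bid (7, 7): truth gives 0, best alternative gives 0.
In every case the truthful bid is at least as good as any alternative, so it is a dominant strategy.

Yes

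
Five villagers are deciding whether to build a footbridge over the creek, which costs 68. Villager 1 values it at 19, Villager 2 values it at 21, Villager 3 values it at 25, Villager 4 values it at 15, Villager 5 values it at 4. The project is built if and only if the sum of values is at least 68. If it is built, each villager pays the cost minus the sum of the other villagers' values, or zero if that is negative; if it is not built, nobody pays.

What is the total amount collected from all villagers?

Total value 84 ≥ cost 68, so it is built.
Villager 1: others sum to 65; max(0, 68 - 65) = 3.
Villager 2: others sum to 63; max(0, 68 - 63) = 5.
Villager 3: others sum to 59; max(0, 68 - 59) = 9.
Villager 4: others sum to 69; max(0, 68 - 69) = 0.
Villager 5: others sum to 80; max(0, 68 - 80) = 0.
Total collected = 3 + 5 + 9 + 0 + 0 = 17.

17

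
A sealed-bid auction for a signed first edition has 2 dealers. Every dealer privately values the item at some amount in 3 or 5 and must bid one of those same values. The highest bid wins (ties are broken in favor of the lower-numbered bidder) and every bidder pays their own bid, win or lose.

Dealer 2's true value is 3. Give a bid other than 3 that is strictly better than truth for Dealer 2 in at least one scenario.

5

Suppose Dealer 1 bids 3.
Bid 3: loses but pays 3, utility -3.
Bid 5: wins, pays 5, utility 3 - 5 = -2.
So bidding 5 beats truth here (-2 > -3).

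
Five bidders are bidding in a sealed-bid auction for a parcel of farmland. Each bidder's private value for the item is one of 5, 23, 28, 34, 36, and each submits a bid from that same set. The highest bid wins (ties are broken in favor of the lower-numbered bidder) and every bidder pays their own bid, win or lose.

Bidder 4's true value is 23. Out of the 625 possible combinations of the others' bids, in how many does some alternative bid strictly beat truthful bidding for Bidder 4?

Others bid (5, 5, 5, 28): truth gives -23; bid 5 gives -5 > -23. Violating.
Others bid (5, 5, 5, 34): truth gives -23; bid 5 gives -5 > -23. Violating.
Others bid (5, 5, 5, 36): truth gives -23; bid 5 gives -5 > -23. Violating.
Others bid (5, 5, 23, 5): truth gives -23; bid 5 gives -5 > -23. Violating.
Others bid (5, 5, 5, 5): truth gives 0; no alternative beats it.
Others bid (5, 5, 5, 23): truth gives 0; no alternative beats it.
(Checking all 625 profiles: 623 have a profitable deviation, 2 do not.)

623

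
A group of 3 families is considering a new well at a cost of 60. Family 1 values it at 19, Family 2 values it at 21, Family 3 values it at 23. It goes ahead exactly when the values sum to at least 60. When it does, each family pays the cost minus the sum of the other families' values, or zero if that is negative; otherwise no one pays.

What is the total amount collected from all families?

Total value 63 ≥ cost 60, so it is built.
Family 1: others sum to 44; max(0, 60 - 44) = 16.
Family 2: others sum to 42; max(0, 60 - 42) = 18.
Family 3: others sum to 40; max(0, 60 - 40) = 20.
Total collected = 16 + 18 + 20 = 54.

54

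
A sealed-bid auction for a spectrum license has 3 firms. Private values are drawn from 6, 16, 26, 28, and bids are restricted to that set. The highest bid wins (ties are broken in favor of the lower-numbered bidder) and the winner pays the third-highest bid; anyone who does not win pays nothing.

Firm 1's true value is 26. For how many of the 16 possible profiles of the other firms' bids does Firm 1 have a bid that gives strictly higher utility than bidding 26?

4

Others bid (6, 28): truth gives 0; bid 28 gives 20 > 0. Violating.
Others bid (16, 28): truth gives 0; bid 28 gives 10 > 0. Violating.
Others bid (28, 6): truth gives 0; bid 28 gives 20 > 0. Violating.
Others bid (28, 16): truth gives 0; bid 28 gives 10 > 0. Violating.
Others bid (6, 6): truth gives 20; no alternative beats it.
Others bid (6, 16): truth gives 20; no alternative beats it.
(Checking all 16 profiles: 4 have a profitable deviation, 12 do not.)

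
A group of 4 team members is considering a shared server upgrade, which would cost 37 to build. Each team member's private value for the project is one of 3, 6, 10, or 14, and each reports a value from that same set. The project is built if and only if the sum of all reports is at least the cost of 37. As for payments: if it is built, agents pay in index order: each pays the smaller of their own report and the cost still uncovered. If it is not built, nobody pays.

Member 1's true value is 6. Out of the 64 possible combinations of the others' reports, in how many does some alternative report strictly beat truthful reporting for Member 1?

10

Others report (6, 14, 14): truth gives 0; report 3 gives 3 > 0. Violating.
Others report (10, 10, 14): truth gives 0; report 3 gives 3 > 0. Violating.
Others report (10, 14, 10): truth gives 0; report 3 gives 3 > 0. Violating.
Others report (10, 14, 14): truth gives 0; report 3 gives 3 > 0. Violating.
Others report (3, 3, 3): truth gives 0; no alternative beats it.
Others report (3, 3, 6): truth gives 0; no alternative beats it.
(Checking all 64 profiles: 10 have a profitable deviation, 54 do not.)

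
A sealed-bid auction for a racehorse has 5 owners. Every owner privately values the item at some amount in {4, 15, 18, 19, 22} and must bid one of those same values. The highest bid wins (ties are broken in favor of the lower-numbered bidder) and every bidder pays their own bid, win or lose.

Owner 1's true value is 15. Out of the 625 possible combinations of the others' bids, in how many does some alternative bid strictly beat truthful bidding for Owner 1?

610

Others bid (4, 4, 4, 4): truth gives 0; bid 4 gives 11 > 0. Violating.
Others bid (4, 4, 4, 18): truth gives -15; bid 18 gives -3 > -15. Violating.
Others bid (4, 4, 4, 19): truth gives -15; bid 4 gives -4 > -15. Violating.
Others bid (4, 4, 4, 22): truth gives -15; bid 4 gives -4 > -15. Violating.
Others bid (4, 4, 4, 15): truth gives 0; no alternative beats it.
Others bid (4, 4, 15, 4): truth gives 0; no alternative beats it.
(Checking all 625 profiles: 610 have a profitable deviation, 15 do not.)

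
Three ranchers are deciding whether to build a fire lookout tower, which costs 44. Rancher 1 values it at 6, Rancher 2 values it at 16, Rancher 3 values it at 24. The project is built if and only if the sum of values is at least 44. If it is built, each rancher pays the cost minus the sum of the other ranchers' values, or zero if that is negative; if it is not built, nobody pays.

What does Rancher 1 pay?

Total value 46 ≥ cost 44, so the project is built.
The other ranchers' values sum to 40.
Cost minus that sum is 44 - 40 = 4.

4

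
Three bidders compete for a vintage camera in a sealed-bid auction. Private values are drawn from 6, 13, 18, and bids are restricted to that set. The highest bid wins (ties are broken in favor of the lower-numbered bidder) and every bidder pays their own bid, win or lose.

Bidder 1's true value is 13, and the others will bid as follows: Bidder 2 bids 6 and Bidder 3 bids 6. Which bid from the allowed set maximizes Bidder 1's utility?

Bid 6: wins, pays 6, utility 13 - 6 = 7.
Bid 13: wins, pays 13, utility 13 - 13 = 0.
Bid 18: wins, pays 18, utility 13 - 18 = -5.
The best choice is 6 with utility 7.

6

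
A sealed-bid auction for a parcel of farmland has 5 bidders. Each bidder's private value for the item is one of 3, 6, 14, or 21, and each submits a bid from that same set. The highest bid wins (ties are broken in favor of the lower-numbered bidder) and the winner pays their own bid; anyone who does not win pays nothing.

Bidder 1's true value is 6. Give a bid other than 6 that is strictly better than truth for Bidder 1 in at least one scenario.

3

Suppose Bidder 2 bids 3, Bidder 3 bids 3, Bidder 4 bids 3 and Bidder 5 bids 3.
Bid 6: wins, pays 6, utility 6 - 6 = 0.
Bid 3: wins, pays 3, utility 6 - 3 = 3.
So bidding 3 beats truth here (3 > 0).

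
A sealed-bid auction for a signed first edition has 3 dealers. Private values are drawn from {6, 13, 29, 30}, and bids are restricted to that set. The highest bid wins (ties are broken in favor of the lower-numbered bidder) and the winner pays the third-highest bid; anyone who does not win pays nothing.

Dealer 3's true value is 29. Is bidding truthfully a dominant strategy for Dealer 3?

Consider the case where Dealer 1 bids 6 and Dealer 2 bids 29.
Truthful bid 29: loses, pays 0, utility 0.
Bid 30 instead: wins, pays 6, utility 29 - 6 = 23.
Since 23 > 0, bidding 30 is strictly better here, so truthful bidding is not dominant.

No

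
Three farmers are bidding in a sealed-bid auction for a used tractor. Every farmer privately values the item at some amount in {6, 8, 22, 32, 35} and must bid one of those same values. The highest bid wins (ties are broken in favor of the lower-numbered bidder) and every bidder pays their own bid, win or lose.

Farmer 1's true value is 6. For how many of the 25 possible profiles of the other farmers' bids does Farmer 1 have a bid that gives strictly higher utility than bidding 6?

Others bid (6, 8): truth gives -6; bid 8 gives -2 > -6. Violating.
Others bid (8, 6): truth gives -6; bid 8 gives -2 > -6. Violating.
Others bid (8, 8): truth gives -6; bid 8 gives -2 > -6. Violating.
Others bid (6, 6): truth gives 0; no alternative beats it.
Others bid (6, 22): truth gives -6; no alternative beats it.
(Checking all 25 profiles: 3 have a profitable deviation, 22 do not.)

3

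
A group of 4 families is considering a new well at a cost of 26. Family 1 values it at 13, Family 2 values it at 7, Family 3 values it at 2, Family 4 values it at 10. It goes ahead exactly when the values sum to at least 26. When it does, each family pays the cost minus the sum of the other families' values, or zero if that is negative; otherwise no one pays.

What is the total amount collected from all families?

12

Total value 32 ≥ cost 26, so it is built.
Family 1: others sum to 19; max(0, 26 - 19) = 7.
Family 2: others sum to 25; max(0, 26 - 25) = 1.
Family 3: others sum to 30; max(0, 26 - 30) = 0.
Family 4: others sum to 22; max(0, 26 - 22) = 4.
Total collected = 7 + 1 + 0 + 4 = 12.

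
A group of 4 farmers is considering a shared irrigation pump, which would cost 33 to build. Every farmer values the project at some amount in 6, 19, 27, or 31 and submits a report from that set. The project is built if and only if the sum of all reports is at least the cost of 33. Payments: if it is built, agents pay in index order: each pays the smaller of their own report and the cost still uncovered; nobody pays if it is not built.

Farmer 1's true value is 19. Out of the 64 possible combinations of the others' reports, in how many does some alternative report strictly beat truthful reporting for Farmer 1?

Others report (6, 6, 19): truth gives 0; report 6 gives 13 > 0. Violating.
Others report (6, 6, 27): truth gives 0; report 6 gives 13 > 0. Violating.
Others report (6, 6, 31): truth gives 0; report 6 gives 13 > 0. Violating.
Others report (6, 19, 6): truth gives 0; report 6 gives 13 > 0. Violating.
Others report (6, 6, 6): truth gives 0; no alternative beats it.
(Checking all 64 profiles: 63 have a profitable deviation, 1 does not.)

63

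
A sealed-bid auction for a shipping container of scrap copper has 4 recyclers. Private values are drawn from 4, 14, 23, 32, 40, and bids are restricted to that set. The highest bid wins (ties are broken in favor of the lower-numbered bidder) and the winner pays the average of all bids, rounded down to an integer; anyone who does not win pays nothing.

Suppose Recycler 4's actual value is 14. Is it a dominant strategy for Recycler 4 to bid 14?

Consider the case where Recycler 1 bids 4, Recycler 2 bids 4 and Recycler 3 bids 14.
Truthful bid 14: loses, pays 0, utility 0.
Bid 23 instead: wins, pays 11, utility 14 - 11 = 3.
Since 3 > 0, bidding 23 is strictly better here, so truthful bidding is not dominant.

No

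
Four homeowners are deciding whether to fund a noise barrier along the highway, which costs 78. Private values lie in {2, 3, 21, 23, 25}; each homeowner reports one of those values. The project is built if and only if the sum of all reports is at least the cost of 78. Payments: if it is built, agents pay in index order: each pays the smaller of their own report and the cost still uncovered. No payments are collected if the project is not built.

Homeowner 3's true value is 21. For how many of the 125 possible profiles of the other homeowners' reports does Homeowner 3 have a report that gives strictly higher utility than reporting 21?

Others report (25, 25, 25): truth gives 0; report 3 gives 18 > 0. Violating.
Others report (2, 2, 2): truth gives 0; no alternative beats it.
Others report (2, 2, 3): truth gives 0; no alternative beats it.
(Checking all 125 profiles: 1 has a profitable deviation, 124 do not.)

1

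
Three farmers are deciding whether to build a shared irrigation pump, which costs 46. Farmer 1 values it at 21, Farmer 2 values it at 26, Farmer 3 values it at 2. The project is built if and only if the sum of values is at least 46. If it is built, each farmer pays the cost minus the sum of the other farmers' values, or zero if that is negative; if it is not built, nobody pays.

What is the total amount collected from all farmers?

41

Total value 49 ≥ cost 46, so it is built.
Farmer 1: others sum to 28; max(0, 46 - 28) = 18.
Farmer 2: others sum to 23; max(0, 46 - 23) = 23.
Farmer 3: others sum to 47; max(0, 46 - 47) = 0.
Total collected = 18 + 23 + 0 = 41.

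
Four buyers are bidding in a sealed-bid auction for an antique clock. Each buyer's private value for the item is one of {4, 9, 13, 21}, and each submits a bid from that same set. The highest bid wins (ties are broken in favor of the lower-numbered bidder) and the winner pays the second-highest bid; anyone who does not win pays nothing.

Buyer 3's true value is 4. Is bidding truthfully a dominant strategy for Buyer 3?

Check each profile of the others' bids and compare truth against every alternative bid.
Others bid (4, 4, 9): truth gives 0, best alternative gives -5.
Others bid (4, 4, 4): truth gives 0, best alternative gives 0.
Others bid (4, 4, 13): truth gives 0, best alternative gives 0.
Others bid (4, 4, 21): truth gives 0, best alternative gives 0.
Others bid (4, 9, 4): truth gives 0, best alternative gives 0.
Others bid (4, 9, 9): truth gives 0, best alternative gives 0.
(Remaining 58 profiles checked similarly; truth is weakly best in each.)
In every case the truthful bid is at least as good as any alternative, so it is a dominant strategy.

Yes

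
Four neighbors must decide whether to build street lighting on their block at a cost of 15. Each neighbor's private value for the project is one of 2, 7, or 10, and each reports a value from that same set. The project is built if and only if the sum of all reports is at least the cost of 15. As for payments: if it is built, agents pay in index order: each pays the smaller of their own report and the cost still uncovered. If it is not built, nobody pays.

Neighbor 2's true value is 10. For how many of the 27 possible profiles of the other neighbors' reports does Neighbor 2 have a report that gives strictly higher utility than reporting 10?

Others report (2, 2, 7): truth gives 0; report 7 gives 3 > 0. Violating.
Others report (2, 2, 10): truth gives 0; report 2 gives 8 > 0. Violating.
Others report (2, 7, 2): truth gives 0; report 7 gives 3 > 0. Violating.
Others report (2, 7, 7): truth gives 0; report 2 gives 8 > 0. Violating.
Others report (2, 2, 2): truth gives 0; no alternative beats it.
(Checking all 27 profiles: 26 have a profitable deviation, 1 does not.)

26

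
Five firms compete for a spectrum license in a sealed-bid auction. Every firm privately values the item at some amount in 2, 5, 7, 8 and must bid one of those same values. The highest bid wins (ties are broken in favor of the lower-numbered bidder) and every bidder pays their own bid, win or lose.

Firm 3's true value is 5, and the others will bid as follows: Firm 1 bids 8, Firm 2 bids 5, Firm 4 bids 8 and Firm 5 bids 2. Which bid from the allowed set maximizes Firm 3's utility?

Bid 2: loses but pays 2, utility -2.
Bid 5: loses but pays 5, utility -5.
Bid 7: loses but pays 7, utility -7.
Bid 8: loses but pays 8, utility -8.
The best choice is 2 with utility -2.

2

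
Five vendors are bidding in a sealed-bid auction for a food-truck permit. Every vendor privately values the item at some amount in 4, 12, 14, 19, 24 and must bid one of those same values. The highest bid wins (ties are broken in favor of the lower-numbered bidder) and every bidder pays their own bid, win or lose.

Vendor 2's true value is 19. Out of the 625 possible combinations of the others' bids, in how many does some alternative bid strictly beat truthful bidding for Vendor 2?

487

Others bid (4, 4, 4, 4): truth gives 0; bid 12 gives 7 > 0. Violating.
Others bid (4, 4, 4, 12): truth gives 0; bid 12 gives 7 > 0. Violating.
Others bid (4, 4, 4, 14): truth gives 0; bid 14 gives 5 > 0. Violating.
Others bid (4, 4, 4, 24): truth gives -19; bid 4 gives -4 > -19. Violating.
Others bid (4, 4, 4, 19): truth gives 0; no alternative beats it.
Others bid (4, 4, 12, 19): truth gives 0; no alternative beats it.
(Checking all 625 profiles: 487 have a profitable deviation, 138 do not.)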